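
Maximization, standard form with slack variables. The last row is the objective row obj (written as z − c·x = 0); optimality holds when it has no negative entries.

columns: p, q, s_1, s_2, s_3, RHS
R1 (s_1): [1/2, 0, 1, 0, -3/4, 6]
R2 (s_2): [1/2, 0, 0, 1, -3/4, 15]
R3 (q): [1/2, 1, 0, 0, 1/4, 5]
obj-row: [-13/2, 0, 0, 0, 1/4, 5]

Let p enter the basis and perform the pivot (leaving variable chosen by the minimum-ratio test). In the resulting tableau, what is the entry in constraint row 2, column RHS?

10

Ratio test on column p — row 1: 6/(1/2) = 12; row 2: 15/(1/2) = 30; row 3: 5/(1/2) = 10. Minimum is 10 at row 3 (q leaves); pivot element 1/2.
Divide row 3 by 1/2; eliminate column p from the other rows.
Row 2 update in column RHS: 15 − (1/2)·10 = 10.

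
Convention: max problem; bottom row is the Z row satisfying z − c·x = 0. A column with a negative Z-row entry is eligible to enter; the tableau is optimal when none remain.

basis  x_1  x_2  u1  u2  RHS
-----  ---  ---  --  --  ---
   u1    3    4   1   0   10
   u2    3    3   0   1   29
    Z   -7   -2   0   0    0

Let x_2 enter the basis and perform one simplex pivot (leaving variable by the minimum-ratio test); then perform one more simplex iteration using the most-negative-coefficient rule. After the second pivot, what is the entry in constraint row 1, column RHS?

Ratio test on column x_2 — row 1: 10/4 = 5/2; row 2: 29/3 = 29/3. Minimum is 5/2 at row 1 (u1 leaves); pivot element 4.
Divide row 1 by 4; eliminate column x_2 from the other rows.
Second iteration: most negative Z-row entry is -11/2 in column x_1, so x_1 enters.
Ratio test on column x_1 — row 1: (5/2)/(3/4) = 10/3; row 2: (43/2)/(3/4) = 86/3. Minimum is 10/3 at row 1 (x_2 leaves); pivot element 3/4.
Divide row 1 by 3/4; eliminate column x_1 from the other rows.
After both pivots, the entry at constraint row 1, column RHS is 10/3.

10/3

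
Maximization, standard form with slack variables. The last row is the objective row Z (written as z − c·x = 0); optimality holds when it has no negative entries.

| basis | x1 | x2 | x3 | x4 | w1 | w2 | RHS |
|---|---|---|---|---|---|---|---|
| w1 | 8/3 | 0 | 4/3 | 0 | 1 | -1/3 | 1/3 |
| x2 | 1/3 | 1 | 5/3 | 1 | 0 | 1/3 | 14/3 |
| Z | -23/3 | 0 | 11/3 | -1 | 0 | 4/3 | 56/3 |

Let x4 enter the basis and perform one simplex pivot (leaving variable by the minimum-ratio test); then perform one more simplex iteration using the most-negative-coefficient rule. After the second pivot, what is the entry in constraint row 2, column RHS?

37/8

Ratio test on column x4 — row 1: entry 0 ≤ 0; row 2: (14/3)/1 = 14/3. Minimum is 14/3 at row 2 (x2 leaves); pivot element 1.
Divide row 2 by 1; eliminate column x4 from the other rows.
Second iteration: most negative Z-row entry is -22/3 in column x1, so x1 enters.
Ratio test on column x1 — row 1: (1/3)/(8/3) = 1/8; row 2: (14/3)/(1/3) = 14. Minimum is 1/8 at row 1 (w1 leaves); pivot element 8/3.
Divide row 1 by 8/3; eliminate column x1 from the other rows.
After both pivots, the entry at constraint row 2, column RHS is 37/8.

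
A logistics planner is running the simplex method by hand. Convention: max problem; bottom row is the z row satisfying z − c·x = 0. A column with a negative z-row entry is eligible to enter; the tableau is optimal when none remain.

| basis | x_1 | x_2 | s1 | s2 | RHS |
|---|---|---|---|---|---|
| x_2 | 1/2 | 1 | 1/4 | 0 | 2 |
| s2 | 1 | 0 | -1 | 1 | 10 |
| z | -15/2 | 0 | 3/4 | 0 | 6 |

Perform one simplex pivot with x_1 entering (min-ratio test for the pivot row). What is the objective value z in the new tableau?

36

Ratio test on column x_1 — row 1: 2/(1/2) = 4; row 2: 10/1 = 10. Minimum is 4 at row 1 (x_2 leaves); pivot element 1/2.
Pivot on row 1; the z-row RHS becomes 6 − (-15/2)·4 = 36.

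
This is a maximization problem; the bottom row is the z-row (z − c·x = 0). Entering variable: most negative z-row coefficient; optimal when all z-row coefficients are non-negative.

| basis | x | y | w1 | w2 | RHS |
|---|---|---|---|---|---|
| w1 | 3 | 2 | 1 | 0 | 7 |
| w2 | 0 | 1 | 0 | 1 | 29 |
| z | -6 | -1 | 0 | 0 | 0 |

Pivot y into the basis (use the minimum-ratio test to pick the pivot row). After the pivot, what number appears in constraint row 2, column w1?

Ratio test on column y — row 1: 7/2 = 7/2; row 2: 29/1 = 29. Minimum is 7/2 at row 1 (w1 leaves); pivot element 2.
Divide row 1 by 2; eliminate column y from the other rows.
Row 2 update in column w1: 0 − 1·(1/2) = -1/2.

-1/2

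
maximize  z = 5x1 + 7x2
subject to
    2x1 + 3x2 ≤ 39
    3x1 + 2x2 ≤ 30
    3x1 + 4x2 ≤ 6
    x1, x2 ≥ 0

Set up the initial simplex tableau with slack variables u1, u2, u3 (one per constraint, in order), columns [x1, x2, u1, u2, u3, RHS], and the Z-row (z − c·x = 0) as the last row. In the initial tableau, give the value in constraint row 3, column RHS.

The RHS of constraint 3 is b_3 = 6.

6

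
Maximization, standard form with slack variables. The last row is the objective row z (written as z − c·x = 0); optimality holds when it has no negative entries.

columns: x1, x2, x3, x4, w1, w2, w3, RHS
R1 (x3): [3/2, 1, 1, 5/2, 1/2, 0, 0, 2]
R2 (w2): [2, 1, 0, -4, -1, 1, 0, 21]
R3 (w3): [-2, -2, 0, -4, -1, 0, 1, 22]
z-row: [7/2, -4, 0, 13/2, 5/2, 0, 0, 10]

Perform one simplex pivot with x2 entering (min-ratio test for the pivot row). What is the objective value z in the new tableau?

Ratio test on column x2 — row 1: 2/1 = 2; row 2: 21/1 = 21; row 3: entry -2 ≤ 0. Minimum is 2 at row 1 (x3 leaves); pivot element 1.
Pivot on row 1; the z-row RHS becomes 10 − (-4)·2 = 18.

18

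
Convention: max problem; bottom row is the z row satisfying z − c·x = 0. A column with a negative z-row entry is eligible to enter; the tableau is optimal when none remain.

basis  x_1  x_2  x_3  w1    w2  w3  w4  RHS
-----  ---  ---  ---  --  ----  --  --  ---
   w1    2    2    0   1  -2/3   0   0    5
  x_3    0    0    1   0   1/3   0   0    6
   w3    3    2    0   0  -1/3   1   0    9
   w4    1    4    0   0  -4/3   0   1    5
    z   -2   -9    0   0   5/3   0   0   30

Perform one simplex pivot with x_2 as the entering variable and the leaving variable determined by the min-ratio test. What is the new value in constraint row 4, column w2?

-1/3

Ratio test on column x_2 — row 1: 5/2 = 5/2; row 2: entry 0 ≤ 0; row 3: 9/2 = 9/2; row 4: 5/4 = 5/4. Minimum is 5/4 at row 4 (w4 leaves); pivot element 4.
Divide row 4 by 4; eliminate column x_2 from the other rows.
In the new row 4, the w2 entry is the old entry divided by the pivot: (-4/3)/4 = -1/3.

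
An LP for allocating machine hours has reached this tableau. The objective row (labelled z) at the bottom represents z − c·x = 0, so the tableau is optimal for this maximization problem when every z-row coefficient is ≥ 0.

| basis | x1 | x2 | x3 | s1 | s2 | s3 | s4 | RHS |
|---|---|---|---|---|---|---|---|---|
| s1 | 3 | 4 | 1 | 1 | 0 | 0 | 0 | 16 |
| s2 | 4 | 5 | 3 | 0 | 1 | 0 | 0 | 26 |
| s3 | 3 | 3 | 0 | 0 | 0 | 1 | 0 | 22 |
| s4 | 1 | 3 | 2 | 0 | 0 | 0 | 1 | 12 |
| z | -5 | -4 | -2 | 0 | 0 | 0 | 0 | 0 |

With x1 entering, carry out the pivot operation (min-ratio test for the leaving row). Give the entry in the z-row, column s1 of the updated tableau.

Ratio test on column x1 — row 1: 16/3 = 16/3; row 2: 26/4 = 13/2; row 3: 22/3 = 22/3; row 4: 12/1 = 12. Minimum is 16/3 at row 1 (s1 leaves); pivot element 3.
Divide row 1 by 3; eliminate column x1 from the other rows.
z-row update in column s1: 0 − (-5)·(1/3) = 5/3.

5/3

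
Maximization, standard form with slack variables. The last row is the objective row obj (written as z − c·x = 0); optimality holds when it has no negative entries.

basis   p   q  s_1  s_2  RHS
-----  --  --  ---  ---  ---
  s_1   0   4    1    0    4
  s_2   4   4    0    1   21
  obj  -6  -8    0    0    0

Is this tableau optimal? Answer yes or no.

no

The obj-row has a negative entry -8 in column q, so it is not optimal.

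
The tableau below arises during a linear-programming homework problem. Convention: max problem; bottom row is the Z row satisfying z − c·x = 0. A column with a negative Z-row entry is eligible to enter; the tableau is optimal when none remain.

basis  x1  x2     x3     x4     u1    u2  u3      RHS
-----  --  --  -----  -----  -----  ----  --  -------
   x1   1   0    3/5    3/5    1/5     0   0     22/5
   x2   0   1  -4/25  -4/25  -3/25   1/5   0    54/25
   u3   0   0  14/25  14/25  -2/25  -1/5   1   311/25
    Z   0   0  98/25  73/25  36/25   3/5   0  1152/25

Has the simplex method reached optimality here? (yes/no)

Every Z-row coefficient is ≥ 0, so the tableau is optimal.

yes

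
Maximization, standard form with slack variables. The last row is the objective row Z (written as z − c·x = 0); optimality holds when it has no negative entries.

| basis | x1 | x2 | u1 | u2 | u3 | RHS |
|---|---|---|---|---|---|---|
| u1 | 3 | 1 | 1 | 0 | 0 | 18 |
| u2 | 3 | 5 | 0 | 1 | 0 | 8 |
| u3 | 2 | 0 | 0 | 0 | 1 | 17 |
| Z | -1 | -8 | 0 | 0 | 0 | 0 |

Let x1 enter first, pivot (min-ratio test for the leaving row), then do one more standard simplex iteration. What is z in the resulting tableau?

64/5

Ratio test on column x1 — row 1: 18/3 = 6; row 2: 8/3 = 8/3; row 3: 17/2 = 17/2. Minimum is 8/3 at row 2 (u2 leaves); pivot element 3.
Pivot on row 2; the Z-row RHS becomes 0 − (-1)·(8/3) = 8/3.
Next entering variable (most negative Z-row entry -19/3): x2.
Ratio test on column x2 — row 1: entry -4 ≤ 0; row 2: (8/3)/(5/3) = 8/5; row 3: entry -10/3 ≤ 0. Minimum is 8/5 at row 2 (x1 leaves); pivot element 5/3.
After the second pivot the Z-row RHS is 8/3 − (-19/3)·(8/5) = 64/5.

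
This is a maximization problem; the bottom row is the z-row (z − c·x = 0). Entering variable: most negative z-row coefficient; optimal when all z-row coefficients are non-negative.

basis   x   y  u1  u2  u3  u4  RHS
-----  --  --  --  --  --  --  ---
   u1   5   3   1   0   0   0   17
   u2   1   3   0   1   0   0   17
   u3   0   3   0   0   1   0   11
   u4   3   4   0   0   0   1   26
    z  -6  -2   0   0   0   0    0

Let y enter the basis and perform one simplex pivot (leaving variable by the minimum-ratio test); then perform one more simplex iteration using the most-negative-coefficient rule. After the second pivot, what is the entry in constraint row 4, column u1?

-3/5

Ratio test on column y — row 1: 17/3 = 17/3; row 2: 17/3 = 17/3; row 3: 11/3 = 11/3; row 4: 26/4 = 13/2. Minimum is 11/3 at row 3 (u3 leaves); pivot element 3.
Divide row 3 by 3; eliminate column y from the other rows.
Second iteration: most negative z-row entry is -6 in column x, so x enters.
Ratio test on column x — row 1: 6/5 = 6/5; row 2: 6/1 = 6; row 3: entry 0 ≤ 0; row 4: (34/3)/3 = 34/9. Minimum is 6/5 at row 1 (u1 leaves); pivot element 5.
Divide row 1 by 5; eliminate column x from the other rows.
After both pivots, the entry at constraint row 4, column u1 is -3/5.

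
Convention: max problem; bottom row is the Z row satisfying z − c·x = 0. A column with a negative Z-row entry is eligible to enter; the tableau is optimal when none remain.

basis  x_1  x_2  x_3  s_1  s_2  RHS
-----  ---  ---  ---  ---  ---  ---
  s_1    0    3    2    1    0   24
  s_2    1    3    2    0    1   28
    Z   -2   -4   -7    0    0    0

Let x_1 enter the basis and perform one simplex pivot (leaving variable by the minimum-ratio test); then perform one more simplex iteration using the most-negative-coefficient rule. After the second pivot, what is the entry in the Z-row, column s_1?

Ratio test on column x_1 — row 1: entry 0 ≤ 0; row 2: 28/1 = 28. Minimum is 28 at row 2 (s_2 leaves); pivot element 1.
Divide row 2 by 1; eliminate column x_1 from the other rows.
Second iteration: most negative Z-row entry is -3 in column x_3, so x_3 enters.
Ratio test on column x_3 — row 1: 24/2 = 12; row 2: 28/2 = 14. Minimum is 12 at row 1 (s_1 leaves); pivot element 2.
Divide row 1 by 2; eliminate column x_3 from the other rows.
After both pivots, the entry at the Z-row, column s_1 is 3/2.

3/2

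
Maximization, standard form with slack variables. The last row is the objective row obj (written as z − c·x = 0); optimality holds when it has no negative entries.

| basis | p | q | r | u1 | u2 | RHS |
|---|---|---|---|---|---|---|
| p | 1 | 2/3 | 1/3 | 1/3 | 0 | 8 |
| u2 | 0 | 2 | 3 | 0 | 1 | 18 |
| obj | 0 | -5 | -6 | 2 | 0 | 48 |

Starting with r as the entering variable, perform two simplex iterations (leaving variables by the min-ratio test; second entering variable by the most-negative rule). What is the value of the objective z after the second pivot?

93

Ratio test on column r — row 1: 8/(1/3) = 24; row 2: 18/3 = 6. Minimum is 6 at row 2 (u2 leaves); pivot element 3.
Pivot on row 2; the obj-row RHS becomes 48 − (-6)·6 = 84.
Next entering variable (most negative obj-row entry -1): q.
Ratio test on column q — row 1: 6/(4/9) = 27/2; row 2: 6/(2/3) = 9. Minimum is 9 at row 2 (r leaves); pivot element 2/3.
After the second pivot the obj-row RHS is 84 − (-1)·9 = 93.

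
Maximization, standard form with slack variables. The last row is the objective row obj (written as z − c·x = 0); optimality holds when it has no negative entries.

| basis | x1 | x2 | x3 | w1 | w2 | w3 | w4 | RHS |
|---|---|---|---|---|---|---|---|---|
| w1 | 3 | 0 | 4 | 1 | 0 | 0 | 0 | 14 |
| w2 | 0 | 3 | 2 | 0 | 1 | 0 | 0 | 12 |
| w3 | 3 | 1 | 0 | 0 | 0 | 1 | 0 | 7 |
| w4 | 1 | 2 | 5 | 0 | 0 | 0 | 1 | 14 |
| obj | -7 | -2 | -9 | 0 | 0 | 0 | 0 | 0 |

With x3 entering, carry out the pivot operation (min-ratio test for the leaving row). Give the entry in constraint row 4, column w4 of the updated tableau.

Ratio test on column x3 — row 1: 14/4 = 7/2; row 2: 12/2 = 6; row 3: entry 0 ≤ 0; row 4: 14/5 = 14/5. Minimum is 14/5 at row 4 (w4 leaves); pivot element 5.
Divide row 4 by 5; eliminate column x3 from the other rows.
In the new row 4, the w4 entry is the old entry divided by the pivot: 1/5 = 1/5.

1/5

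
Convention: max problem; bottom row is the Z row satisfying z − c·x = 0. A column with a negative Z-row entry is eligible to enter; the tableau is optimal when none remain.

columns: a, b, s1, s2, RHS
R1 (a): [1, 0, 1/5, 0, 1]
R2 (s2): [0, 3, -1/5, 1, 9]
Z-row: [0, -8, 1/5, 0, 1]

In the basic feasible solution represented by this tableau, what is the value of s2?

9

s2 is basic (row 2); its value is the RHS of that row, 9.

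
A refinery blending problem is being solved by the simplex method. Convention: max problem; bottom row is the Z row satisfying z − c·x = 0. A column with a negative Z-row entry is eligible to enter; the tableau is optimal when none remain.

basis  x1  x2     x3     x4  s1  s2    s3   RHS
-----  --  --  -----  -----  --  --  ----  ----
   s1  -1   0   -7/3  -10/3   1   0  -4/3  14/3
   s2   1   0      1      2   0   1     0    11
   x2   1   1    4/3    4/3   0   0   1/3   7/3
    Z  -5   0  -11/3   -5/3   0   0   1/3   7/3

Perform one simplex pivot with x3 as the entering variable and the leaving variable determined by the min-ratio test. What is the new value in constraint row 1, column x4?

Ratio test on column x3 — row 1: entry -7/3 ≤ 0; row 2: 11/1 = 11; row 3: (7/3)/(4/3) = 7/4. Minimum is 7/4 at row 3 (x2 leaves); pivot element 4/3.
Divide row 3 by 4/3; eliminate column x3 from the other rows.
Row 1 update in column x4: -10/3 − (-7/3)·1 = -1.

-1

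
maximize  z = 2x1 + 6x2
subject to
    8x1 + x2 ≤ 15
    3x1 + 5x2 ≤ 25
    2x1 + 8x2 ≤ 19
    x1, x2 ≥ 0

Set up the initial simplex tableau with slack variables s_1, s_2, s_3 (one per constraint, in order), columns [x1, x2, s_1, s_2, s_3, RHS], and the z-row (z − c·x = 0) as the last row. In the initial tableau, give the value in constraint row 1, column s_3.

0

Slack s_3 belongs to constraint 3; its column is the unit vector e_3, so the entry in row 1 is 0.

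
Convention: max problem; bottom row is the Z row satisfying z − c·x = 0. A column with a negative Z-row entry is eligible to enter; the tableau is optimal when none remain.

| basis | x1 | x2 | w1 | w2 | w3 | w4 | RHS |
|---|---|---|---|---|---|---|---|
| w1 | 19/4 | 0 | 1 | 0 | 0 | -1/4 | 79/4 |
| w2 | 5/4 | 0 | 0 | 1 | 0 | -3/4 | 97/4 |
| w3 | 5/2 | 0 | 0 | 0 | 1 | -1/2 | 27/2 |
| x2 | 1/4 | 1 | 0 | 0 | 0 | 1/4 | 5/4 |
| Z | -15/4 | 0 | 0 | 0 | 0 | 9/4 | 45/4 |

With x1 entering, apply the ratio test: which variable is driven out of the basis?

w1

Column x1 entries and ratios — w1: (79/4)/(19/4) = 79/19; w2: (97/4)/(5/4) = 97/5; w3: (27/2)/(5/2) = 27/5; x2: (5/4)/(1/4) = 5.
Smallest ratio is 79/19 in the row of w1, so w1 leaves.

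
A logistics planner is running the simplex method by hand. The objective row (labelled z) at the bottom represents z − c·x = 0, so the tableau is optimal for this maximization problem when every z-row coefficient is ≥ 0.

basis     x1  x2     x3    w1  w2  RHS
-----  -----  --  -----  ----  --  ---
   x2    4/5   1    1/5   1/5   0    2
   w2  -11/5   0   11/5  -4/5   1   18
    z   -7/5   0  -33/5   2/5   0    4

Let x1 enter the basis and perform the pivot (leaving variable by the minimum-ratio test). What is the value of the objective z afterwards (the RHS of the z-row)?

Ratio test on column x1 — row 1: 2/(4/5) = 5/2; row 2: entry -11/5 ≤ 0. Minimum is 5/2 at row 1 (x2 leaves); pivot element 4/5.
Pivot on row 1; the z-row RHS becomes 4 − (-7/5)·(5/2) = 15/2.

15/2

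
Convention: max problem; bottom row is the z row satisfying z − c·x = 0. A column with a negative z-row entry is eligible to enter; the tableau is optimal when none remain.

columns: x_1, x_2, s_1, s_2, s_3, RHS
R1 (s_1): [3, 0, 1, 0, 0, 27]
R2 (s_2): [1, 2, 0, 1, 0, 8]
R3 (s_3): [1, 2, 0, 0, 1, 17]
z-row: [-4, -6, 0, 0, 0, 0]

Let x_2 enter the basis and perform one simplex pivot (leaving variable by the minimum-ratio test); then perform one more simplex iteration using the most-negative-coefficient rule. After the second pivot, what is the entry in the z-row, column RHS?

Ratio test on column x_2 — row 1: entry 0 ≤ 0; row 2: 8/2 = 4; row 3: 17/2 = 17/2. Minimum is 4 at row 2 (s_2 leaves); pivot element 2.
Divide row 2 by 2; eliminate column x_2 from the other rows.
Second iteration: most negative z-row entry is -1 in column x_1, so x_1 enters.
Ratio test on column x_1 — row 1: 27/3 = 9; row 2: 4/(1/2) = 8; row 3: entry 0 ≤ 0. Minimum is 8 at row 2 (x_2 leaves); pivot element 1/2.
Divide row 2 by 1/2; eliminate column x_1 from the other rows.
After both pivots, the entry at the z-row, column RHS is 32.

32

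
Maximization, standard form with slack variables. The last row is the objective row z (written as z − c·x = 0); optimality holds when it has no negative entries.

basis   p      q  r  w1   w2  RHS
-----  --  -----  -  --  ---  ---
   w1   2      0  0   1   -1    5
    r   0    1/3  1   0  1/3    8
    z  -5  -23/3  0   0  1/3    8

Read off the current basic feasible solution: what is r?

r is basic (row 2); its value is the RHS of that row, 8.

8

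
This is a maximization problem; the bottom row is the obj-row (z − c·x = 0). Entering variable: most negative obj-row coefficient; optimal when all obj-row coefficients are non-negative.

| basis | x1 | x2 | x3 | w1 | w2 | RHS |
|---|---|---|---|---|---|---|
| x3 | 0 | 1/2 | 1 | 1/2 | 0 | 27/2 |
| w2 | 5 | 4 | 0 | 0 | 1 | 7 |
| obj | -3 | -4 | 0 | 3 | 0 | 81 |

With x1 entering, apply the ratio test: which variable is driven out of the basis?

Column x1 entries and ratios — x3: 0 ≤ 0, skip; w2: 7/5 = 7/5.
Smallest ratio is 7/5 in the row of w2, so w2 leaves.

w2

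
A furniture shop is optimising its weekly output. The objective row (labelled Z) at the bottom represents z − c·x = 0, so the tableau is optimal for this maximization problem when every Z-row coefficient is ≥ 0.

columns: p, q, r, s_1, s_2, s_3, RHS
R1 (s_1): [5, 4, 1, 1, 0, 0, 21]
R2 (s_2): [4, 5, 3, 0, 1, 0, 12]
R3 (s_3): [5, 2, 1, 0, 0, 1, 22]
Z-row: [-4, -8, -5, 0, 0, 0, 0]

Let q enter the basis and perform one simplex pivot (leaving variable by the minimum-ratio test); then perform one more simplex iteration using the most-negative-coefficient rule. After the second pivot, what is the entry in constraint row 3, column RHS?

Ratio test on column q — row 1: 21/4 = 21/4; row 2: 12/5 = 12/5; row 3: 22/2 = 11. Minimum is 12/5 at row 2 (s_2 leaves); pivot element 5.
Divide row 2 by 5; eliminate column q from the other rows.
Second iteration: most negative Z-row entry is -1/5 in column r, so r enters.
Ratio test on column r — row 1: entry -7/5 ≤ 0; row 2: (12/5)/(3/5) = 4; row 3: entry -1/5 ≤ 0. Minimum is 4 at row 2 (q leaves); pivot element 3/5.
Divide row 2 by 3/5; eliminate column r from the other rows.
After both pivots, the entry at constraint row 3, column RHS is 18.

18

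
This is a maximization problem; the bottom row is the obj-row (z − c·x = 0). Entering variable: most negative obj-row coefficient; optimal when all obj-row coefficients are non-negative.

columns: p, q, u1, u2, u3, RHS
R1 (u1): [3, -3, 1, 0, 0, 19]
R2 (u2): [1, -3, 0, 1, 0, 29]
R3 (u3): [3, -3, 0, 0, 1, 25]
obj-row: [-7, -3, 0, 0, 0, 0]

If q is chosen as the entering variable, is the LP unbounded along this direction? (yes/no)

yes

Every constraint-row entry in column q is ≤ 0, so increasing q is unbounded.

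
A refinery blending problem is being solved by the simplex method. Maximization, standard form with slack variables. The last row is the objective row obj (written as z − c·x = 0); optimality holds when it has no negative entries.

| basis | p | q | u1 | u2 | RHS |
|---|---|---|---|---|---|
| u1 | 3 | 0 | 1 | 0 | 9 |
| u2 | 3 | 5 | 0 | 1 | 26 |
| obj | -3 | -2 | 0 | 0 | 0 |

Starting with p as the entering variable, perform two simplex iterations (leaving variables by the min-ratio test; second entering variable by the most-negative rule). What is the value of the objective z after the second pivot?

Ratio test on column p — row 1: 9/3 = 3; row 2: 26/3 = 26/3. Minimum is 3 at row 1 (u1 leaves); pivot element 3.
Pivot on row 1; the obj-row RHS becomes 0 − (-3)·3 = 9.
Next entering variable (most negative obj-row entry -2): q.
Ratio test on column q — row 1: entry 0 ≤ 0; row 2: 17/5 = 17/5. Minimum is 17/5 at row 2 (u2 leaves); pivot element 5.
After the second pivot the obj-row RHS is 9 − (-2)·(17/5) = 79/5.

79/5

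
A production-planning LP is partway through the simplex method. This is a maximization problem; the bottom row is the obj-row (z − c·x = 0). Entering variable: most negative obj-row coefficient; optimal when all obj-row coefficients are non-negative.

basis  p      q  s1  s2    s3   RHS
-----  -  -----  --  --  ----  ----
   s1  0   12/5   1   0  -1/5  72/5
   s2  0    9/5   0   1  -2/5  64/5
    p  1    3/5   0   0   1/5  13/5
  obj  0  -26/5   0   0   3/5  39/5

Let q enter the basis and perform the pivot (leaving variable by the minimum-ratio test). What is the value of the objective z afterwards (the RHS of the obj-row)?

91/3

Ratio test on column q — row 1: (72/5)/(12/5) = 6; row 2: (64/5)/(9/5) = 64/9; row 3: (13/5)/(3/5) = 13/3. Minimum is 13/3 at row 3 (p leaves); pivot element 3/5.
Pivot on row 3; the obj-row RHS becomes 39/5 − (-26/5)·(13/3) = 91/3.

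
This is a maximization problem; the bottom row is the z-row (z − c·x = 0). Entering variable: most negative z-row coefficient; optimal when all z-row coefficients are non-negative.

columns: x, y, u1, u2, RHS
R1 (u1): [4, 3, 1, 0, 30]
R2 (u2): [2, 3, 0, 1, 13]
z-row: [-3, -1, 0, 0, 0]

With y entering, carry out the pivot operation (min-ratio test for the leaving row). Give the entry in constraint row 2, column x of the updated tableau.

Ratio test on column y — row 1: 30/3 = 10; row 2: 13/3 = 13/3. Minimum is 13/3 at row 2 (u2 leaves); pivot element 3.
Divide row 2 by 3; eliminate column y from the other rows.
In the new row 2, the x entry is the old entry divided by the pivot: 2/3 = 2/3.

2/3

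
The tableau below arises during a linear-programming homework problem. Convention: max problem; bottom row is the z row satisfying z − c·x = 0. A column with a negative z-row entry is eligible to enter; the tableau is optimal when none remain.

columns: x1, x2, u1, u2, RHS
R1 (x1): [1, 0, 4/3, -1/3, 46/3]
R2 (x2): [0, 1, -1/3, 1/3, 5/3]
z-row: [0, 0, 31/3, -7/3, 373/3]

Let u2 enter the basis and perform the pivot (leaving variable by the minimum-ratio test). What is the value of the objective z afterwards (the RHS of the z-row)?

136

Ratio test on column u2 — row 1: entry -1/3 ≤ 0; row 2: (5/3)/(1/3) = 5. Minimum is 5 at row 2 (x2 leaves); pivot element 1/3.
Pivot on row 2; the z-row RHS becomes 373/3 − (-7/3)·5 = 136.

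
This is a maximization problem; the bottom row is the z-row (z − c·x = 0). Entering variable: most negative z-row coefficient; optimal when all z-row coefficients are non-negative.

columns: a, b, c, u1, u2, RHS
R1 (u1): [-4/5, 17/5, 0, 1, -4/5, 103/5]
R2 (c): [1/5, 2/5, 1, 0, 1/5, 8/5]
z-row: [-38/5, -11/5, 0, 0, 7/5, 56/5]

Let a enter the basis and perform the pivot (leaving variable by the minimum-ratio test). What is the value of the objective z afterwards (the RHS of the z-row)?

Ratio test on column a — row 1: entry -4/5 ≤ 0; row 2: (8/5)/(1/5) = 8. Minimum is 8 at row 2 (c leaves); pivot element 1/5.
Pivot on row 2; the z-row RHS becomes 56/5 − (-38/5)·8 = 72.

72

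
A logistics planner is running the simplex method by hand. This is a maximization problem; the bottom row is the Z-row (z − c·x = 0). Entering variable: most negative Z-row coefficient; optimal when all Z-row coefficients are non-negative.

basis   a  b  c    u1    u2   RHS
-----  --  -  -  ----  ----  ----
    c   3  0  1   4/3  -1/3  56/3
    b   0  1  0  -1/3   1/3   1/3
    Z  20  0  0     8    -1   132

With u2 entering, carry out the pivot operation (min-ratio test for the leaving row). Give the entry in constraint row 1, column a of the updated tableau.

Ratio test on column u2 — row 1: entry -1/3 ≤ 0; row 2: (1/3)/(1/3) = 1. Minimum is 1 at row 2 (b leaves); pivot element 1/3.
Divide row 2 by 1/3; eliminate column u2 from the other rows.
Row 1 update in column a: 3 − (-1/3)·0 = 3.

3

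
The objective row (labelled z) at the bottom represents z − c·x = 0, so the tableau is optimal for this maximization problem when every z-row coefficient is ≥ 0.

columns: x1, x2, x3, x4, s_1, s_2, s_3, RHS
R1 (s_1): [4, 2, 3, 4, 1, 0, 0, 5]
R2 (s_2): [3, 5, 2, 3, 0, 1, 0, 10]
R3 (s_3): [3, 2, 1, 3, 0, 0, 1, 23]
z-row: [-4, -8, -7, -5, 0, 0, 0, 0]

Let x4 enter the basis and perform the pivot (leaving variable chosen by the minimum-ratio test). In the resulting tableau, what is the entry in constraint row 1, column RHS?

5/4

Ratio test on column x4 — row 1: 5/4 = 5/4; row 2: 10/3 = 10/3; row 3: 23/3 = 23/3. Minimum is 5/4 at row 1 (s_1 leaves); pivot element 4.
Divide row 1 by 4; eliminate column x4 from the other rows.
In the new row 1, the RHS entry is the old entry divided by the pivot: 5/4 = 5/4.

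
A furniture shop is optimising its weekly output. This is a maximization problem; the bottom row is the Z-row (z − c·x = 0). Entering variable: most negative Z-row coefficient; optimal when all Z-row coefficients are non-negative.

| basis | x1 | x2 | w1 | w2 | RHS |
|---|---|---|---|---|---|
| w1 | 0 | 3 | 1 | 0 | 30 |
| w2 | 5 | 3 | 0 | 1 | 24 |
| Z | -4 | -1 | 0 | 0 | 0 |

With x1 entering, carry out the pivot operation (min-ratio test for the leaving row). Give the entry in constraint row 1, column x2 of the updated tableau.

Ratio test on column x1 — row 1: entry 0 ≤ 0; row 2: 24/5 = 24/5. Minimum is 24/5 at row 2 (w2 leaves); pivot element 5.
Divide row 2 by 5; eliminate column x1 from the other rows.
Row 1 update in column x2: 3 − 0·(3/5) = 3.

3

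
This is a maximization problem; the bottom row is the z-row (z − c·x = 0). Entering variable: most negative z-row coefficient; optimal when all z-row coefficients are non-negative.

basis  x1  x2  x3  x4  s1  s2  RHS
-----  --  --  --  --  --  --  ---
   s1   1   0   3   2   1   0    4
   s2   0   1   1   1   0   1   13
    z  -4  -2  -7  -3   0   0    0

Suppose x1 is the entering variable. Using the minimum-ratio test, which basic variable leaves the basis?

s1

Column x1 entries and ratios — s1: 4/1 = 4; s2: 0 ≤ 0, skip.
Smallest ratio is 4 in the row of s1, so s1 leaves.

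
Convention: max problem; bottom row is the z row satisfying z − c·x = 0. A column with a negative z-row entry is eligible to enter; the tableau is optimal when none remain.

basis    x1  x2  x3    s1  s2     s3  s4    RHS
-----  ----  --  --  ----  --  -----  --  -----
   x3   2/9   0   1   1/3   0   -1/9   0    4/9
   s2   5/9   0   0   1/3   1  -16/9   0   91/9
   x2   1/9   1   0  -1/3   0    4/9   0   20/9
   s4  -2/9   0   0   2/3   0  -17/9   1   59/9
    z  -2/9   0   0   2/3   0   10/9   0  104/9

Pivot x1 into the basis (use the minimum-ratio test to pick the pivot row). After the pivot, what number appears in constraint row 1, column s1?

3/2

Ratio test on column x1 — row 1: (4/9)/(2/9) = 2; row 2: (91/9)/(5/9) = 91/5; row 3: (20/9)/(1/9) = 20; row 4: entry -2/9 ≤ 0. Minimum is 2 at row 1 (x3 leaves); pivot element 2/9.
Divide row 1 by 2/9; eliminate column x1 from the other rows.
In the new row 1, the s1 entry is the old entry divided by the pivot: (1/3)/(2/9) = 3/2.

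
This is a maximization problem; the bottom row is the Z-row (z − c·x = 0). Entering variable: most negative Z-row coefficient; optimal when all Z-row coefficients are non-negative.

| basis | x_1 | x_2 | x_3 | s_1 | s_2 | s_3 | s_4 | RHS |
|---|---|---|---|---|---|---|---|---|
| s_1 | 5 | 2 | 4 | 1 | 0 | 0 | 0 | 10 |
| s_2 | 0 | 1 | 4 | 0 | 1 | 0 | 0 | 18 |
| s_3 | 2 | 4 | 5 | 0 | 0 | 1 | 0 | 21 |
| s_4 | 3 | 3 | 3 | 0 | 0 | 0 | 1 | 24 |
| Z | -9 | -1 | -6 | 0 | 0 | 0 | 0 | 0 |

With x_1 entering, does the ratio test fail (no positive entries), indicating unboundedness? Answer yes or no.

Column x_1 has positive entries in row(s) 1, 3, 4, so the ratio test bounds it — not unbounded.

no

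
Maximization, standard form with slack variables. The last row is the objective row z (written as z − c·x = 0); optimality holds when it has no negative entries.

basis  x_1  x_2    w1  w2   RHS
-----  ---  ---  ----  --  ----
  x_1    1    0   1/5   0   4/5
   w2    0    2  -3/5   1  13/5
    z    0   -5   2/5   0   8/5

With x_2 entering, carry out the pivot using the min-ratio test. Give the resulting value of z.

81/10

Ratio test on column x_2 — row 1: entry 0 ≤ 0; row 2: (13/5)/2 = 13/10. Minimum is 13/10 at row 2 (w2 leaves); pivot element 2.
Pivot on row 2; the z-row RHS becomes 8/5 − (-5)·(13/10) = 81/10.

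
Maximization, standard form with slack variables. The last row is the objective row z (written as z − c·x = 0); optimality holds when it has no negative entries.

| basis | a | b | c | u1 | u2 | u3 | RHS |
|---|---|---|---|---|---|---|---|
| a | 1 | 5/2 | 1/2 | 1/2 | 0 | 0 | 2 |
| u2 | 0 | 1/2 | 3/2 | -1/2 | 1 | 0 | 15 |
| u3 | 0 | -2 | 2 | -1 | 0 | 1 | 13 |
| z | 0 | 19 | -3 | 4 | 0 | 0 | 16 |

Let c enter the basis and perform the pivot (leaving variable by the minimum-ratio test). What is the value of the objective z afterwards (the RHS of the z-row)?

Ratio test on column c — row 1: 2/(1/2) = 4; row 2: 15/(3/2) = 10; row 3: 13/2 = 13/2. Minimum is 4 at row 1 (a leaves); pivot element 1/2.
Pivot on row 1; the z-row RHS becomes 16 − (-3)·4 = 28.

28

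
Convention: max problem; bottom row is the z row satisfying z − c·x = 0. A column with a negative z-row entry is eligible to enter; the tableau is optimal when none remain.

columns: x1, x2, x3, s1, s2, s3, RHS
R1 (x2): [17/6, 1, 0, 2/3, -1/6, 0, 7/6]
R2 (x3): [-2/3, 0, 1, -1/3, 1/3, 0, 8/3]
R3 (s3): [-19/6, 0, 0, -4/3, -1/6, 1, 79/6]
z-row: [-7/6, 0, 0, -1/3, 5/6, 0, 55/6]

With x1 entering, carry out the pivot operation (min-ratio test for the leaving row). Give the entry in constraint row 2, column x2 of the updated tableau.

Ratio test on column x1 — row 1: (7/6)/(17/6) = 7/17; row 2: entry -2/3 ≤ 0; row 3: entry -19/6 ≤ 0. Minimum is 7/17 at row 1 (x2 leaves); pivot element 17/6.
Divide row 1 by 17/6; eliminate column x1 from the other rows.
Row 2 update in column x2: 0 − (-2/3)·(6/17) = 4/17.

4/17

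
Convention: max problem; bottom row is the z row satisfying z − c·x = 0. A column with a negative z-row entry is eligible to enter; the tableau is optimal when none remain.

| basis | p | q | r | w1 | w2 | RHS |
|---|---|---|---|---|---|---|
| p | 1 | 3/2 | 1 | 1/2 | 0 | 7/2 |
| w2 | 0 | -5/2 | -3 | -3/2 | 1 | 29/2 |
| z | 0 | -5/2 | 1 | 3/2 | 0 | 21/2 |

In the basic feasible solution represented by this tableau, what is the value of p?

p is basic (row 1); its value is the RHS of that row, 7/2.

7/2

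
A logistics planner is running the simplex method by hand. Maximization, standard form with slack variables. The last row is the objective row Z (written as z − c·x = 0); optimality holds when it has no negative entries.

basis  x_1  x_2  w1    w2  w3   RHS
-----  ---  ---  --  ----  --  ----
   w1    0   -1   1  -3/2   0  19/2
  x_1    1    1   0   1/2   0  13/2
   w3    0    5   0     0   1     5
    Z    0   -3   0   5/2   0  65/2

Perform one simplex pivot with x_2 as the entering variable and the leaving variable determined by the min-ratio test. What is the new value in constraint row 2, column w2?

1/2

Ratio test on column x_2 — row 1: entry -1 ≤ 0; row 2: (13/2)/1 = 13/2; row 3: 5/5 = 1. Minimum is 1 at row 3 (w3 leaves); pivot element 5.
Divide row 3 by 5; eliminate column x_2 from the other rows.
Row 2 update in column w2: 1/2 − 1·0 = 1/2.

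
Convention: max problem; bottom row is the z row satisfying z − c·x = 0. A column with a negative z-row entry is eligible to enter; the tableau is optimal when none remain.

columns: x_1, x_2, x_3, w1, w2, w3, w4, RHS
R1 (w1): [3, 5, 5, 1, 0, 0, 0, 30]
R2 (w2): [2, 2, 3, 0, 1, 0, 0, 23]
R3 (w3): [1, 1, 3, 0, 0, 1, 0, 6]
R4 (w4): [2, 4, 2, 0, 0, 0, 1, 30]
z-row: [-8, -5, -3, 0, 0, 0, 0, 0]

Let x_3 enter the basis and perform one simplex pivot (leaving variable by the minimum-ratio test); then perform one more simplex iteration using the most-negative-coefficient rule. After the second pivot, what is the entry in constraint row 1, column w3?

-3

Ratio test on column x_3 — row 1: 30/5 = 6; row 2: 23/3 = 23/3; row 3: 6/3 = 2; row 4: 30/2 = 15. Minimum is 2 at row 3 (w3 leaves); pivot element 3.
Divide row 3 by 3; eliminate column x_3 from the other rows.
Second iteration: most negative z-row entry is -7 in column x_1, so x_1 enters.
Ratio test on column x_1 — row 1: 20/(4/3) = 15; row 2: 17/1 = 17; row 3: 2/(1/3) = 6; row 4: 26/(4/3) = 39/2. Minimum is 6 at row 3 (x_3 leaves); pivot element 1/3.
Divide row 3 by 1/3; eliminate column x_1 from the other rows.
After both pivots, the entry at constraint row 1, column w3 is -3.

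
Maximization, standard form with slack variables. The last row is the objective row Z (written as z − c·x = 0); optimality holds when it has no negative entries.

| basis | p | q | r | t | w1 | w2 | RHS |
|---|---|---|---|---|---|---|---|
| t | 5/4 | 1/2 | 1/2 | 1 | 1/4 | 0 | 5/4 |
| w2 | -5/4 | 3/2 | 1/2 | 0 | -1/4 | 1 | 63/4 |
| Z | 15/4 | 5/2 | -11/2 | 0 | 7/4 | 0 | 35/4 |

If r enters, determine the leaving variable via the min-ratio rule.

t

Column r entries and ratios — t: (5/4)/(1/2) = 5/2; w2: (63/4)/(1/2) = 63/2.
Smallest ratio is 5/2 in the row of t, so t leaves.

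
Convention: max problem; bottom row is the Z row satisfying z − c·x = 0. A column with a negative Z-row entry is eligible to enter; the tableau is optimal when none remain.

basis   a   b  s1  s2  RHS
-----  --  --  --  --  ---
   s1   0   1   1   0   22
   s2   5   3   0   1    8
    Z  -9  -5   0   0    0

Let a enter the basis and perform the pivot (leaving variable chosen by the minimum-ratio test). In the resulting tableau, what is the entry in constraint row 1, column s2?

0

Ratio test on column a — row 1: entry 0 ≤ 0; row 2: 8/5 = 8/5. Minimum is 8/5 at row 2 (s2 leaves); pivot element 5.
Divide row 2 by 5; eliminate column a from the other rows.
Row 1 update in column s2: 0 − 0·(1/5) = 0.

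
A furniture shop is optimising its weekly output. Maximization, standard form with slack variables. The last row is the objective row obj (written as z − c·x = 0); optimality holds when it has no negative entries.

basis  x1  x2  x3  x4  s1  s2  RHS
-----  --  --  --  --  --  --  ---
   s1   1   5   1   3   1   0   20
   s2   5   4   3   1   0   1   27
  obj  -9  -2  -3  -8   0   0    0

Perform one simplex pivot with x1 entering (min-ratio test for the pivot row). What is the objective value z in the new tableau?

243/5

Ratio test on column x1 — row 1: 20/1 = 20; row 2: 27/5 = 27/5. Minimum is 27/5 at row 2 (s2 leaves); pivot element 5.
Pivot on row 2; the obj-row RHS becomes 0 − (-9)·(27/5) = 243/5.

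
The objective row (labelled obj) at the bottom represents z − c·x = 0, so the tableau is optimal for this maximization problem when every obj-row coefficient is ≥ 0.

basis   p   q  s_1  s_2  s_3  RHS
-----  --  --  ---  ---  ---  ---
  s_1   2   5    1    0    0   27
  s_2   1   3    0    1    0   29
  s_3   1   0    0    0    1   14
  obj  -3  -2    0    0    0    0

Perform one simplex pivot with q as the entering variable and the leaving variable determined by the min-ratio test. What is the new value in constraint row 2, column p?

Ratio test on column q — row 1: 27/5 = 27/5; row 2: 29/3 = 29/3; row 3: entry 0 ≤ 0. Minimum is 27/5 at row 1 (s_1 leaves); pivot element 5.
Divide row 1 by 5; eliminate column q from the other rows.
Row 2 update in column p: 1 − 3·(2/5) = -1/5.

-1/5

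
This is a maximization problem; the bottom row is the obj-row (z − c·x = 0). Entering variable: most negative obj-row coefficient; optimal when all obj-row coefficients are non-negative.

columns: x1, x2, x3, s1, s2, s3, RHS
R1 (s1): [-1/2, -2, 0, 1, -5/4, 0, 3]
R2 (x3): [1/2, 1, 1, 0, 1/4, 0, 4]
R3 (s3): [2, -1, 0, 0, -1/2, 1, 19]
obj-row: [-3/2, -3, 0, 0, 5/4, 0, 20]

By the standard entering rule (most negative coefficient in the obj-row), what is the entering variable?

Negative obj-row entries: x1: -3/2, x2: -3.
The most negative is -3 in column x2, so x2 enters.

x2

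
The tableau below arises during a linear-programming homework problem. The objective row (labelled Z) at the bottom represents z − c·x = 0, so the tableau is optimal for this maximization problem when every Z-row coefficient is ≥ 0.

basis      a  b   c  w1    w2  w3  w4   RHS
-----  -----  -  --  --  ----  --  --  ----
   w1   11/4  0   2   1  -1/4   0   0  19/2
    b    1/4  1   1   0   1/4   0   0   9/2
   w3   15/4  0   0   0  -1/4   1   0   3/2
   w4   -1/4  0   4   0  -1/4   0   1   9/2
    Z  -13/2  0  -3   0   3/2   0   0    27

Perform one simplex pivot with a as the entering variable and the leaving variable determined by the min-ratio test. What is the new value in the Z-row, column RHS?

Ratio test on column a — row 1: (19/2)/(11/4) = 38/11; row 2: (9/2)/(1/4) = 18; row 3: (3/2)/(15/4) = 2/5; row 4: entry -1/4 ≤ 0. Minimum is 2/5 at row 3 (w3 leaves); pivot element 15/4.
Divide row 3 by 15/4; eliminate column a from the other rows.
Z-row update in column RHS: 27 − (-13/2)·(2/5) = 148/5.

148/5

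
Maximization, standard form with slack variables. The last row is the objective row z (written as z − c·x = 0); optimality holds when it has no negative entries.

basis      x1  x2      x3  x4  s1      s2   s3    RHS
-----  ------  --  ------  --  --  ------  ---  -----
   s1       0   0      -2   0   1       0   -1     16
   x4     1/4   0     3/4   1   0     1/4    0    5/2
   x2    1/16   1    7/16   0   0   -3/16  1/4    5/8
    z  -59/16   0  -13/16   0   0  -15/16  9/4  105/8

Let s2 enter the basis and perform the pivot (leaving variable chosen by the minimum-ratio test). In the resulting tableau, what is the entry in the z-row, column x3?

Ratio test on column s2 — row 1: entry 0 ≤ 0; row 2: (5/2)/(1/4) = 10; row 3: entry -3/16 ≤ 0. Minimum is 10 at row 2 (x4 leaves); pivot element 1/4.
Divide row 2 by 1/4; eliminate column s2 from the other rows.
z-row update in column x3: -13/16 − (-15/16)·3 = 2.

2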